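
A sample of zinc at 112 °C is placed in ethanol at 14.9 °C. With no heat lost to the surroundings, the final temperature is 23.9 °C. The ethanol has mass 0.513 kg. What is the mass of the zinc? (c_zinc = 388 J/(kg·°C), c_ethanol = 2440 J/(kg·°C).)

Heat lost by the zinc = heat gained by the ethanol:
m×388×(112 − 23.9) = 0.513×2440×(23.9 − 14.9)
34183 m = 11265  ⇒  m ≈ 0.3296 kg

m ≈ 0.33 kg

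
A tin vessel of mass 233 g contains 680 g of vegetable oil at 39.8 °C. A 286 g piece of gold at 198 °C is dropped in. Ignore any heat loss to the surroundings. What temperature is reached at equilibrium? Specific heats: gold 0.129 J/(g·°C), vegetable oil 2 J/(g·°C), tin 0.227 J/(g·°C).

Heat gained plus heat lost sum to zero:
286×0.129×(T − 198) + 680×2×(T − 39.8) + 233×0.227×(T − 39.8) = 0
36.89(T − 198) + 1360(T − 39.8) + 52.89(T − 39.8) = 0
(36.89 + 1360 + 52.89) T = 36.89×198 + 1360×39.8 + 52.89×39.8
T ≈ 43.83 °C

T_f ≈ 43.8 °C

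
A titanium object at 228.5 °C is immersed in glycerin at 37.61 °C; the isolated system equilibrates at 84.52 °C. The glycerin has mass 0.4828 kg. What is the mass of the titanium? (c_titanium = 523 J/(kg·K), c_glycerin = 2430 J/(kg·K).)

|Q_titanium| = |Q_glycerin|:
m×523×(228.5 − 84.52) = 0.4828×2430×(84.52 − 37.61)
75302 m = 55035  ⇒  m ≈ 0.7309 kg

m ≈ 0.731 kg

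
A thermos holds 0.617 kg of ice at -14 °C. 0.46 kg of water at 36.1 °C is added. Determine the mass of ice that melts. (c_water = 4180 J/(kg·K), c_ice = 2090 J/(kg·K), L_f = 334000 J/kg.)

m_melted ≈ 0.154 kg

Water can give up m c ΔT = 0.46×4180×36.1 = 69413 J before reaching 0 °C.
Warming the ice to 0 °C takes 0.617×2090×14 = 18053 J, leaving 51360 J for melting.
To melt every bit of ice: 0.617×334000 = 206078 J.
51360 J < 206078 J, so only part of the ice melts and the system sits at 0 °C.
m_melted×334000 = 51360  ⇒  m_melted ≈ 0.1538 kg.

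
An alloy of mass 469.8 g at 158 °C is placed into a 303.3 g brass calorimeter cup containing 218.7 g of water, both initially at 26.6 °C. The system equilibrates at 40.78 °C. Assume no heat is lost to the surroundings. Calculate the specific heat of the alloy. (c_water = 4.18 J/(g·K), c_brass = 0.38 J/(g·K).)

c ≈ 0.265 J/(g·K)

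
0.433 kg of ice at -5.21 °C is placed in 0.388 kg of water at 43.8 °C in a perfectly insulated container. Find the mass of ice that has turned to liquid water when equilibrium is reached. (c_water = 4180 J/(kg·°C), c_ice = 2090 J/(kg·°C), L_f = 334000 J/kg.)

m_melted ≈ 0.199 kg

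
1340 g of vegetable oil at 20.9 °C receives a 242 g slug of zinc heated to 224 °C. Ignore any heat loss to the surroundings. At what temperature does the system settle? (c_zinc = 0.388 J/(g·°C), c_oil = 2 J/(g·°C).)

Net heat exchanged in the isolated system is zero:
242·0.388·(T − 224) + 1340·2·(T − 20.9) = 0
93.9(T − 224) + 2680(T − 20.9) = 0
2773.9 T = 77045
T ≈ 27.77 °C

T_f ≈ 27.8 °C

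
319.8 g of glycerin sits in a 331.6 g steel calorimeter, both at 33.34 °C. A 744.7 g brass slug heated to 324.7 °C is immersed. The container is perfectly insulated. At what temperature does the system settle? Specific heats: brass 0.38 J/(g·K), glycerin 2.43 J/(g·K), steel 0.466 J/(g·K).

T_f ≈ 101.2 °C

Conservation of energy gives ΣQ = 0:
744.7×0.38×(T − 324.7) + 319.8×2.43×(T − 33.34) + 331.6×0.466×(T − 33.34) = 0
282.99(T − 324.7) + 777.11(T − 33.34) + 154.53(T − 33.34) = 0
1214.6 T = 122946
T = 122946 / 1214.6 = 101 °C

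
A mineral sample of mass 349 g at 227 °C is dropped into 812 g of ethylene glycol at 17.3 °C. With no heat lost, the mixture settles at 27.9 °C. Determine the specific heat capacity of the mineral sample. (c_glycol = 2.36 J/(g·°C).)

c ≈ 0.292 J/(g·°C)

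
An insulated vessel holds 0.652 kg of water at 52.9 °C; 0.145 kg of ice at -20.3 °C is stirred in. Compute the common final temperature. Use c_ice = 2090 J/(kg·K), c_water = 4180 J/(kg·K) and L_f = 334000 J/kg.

T_f ≈ 26.9 °C

Setting the total heat transfer to zero:
ice -20.3→0 °C: 0.145×2090×20.3 = 6151.9
  fusion: m_ice L_f = 0.145×334000 = 48430
  warm the meltwater: 606.1 T
  water cools: 0.652×4180×(T − 52.9) = 2725.4(T − 52.9)
3331.5 T = 144172 − 54582 = 89590
T ≈ 26.89 °C — above 0 °C, consistent with complete melting.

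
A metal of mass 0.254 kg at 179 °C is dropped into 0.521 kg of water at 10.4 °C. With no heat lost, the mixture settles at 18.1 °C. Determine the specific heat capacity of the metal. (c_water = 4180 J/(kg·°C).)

Setting the total heat transfer to zero:
0.254·c·(18.1 − 179) + 0.521·4180·(18.1 − 10.4) = 0
-40.87 c = -16769
c = -16769/-40.87 ≈ 410.3 J/(kg·°C)

c ≈ 410 J/(kg·°C)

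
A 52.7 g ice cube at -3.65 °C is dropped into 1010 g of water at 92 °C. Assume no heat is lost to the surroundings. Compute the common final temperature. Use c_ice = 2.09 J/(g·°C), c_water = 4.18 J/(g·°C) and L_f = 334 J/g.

Energy balance with sensible and latent terms:
ice -3.65→0 °C: 52.7·2.09·3.65 = 402.02
  latent heat to melt: 52.7·334 = 17602
  warm the meltwater: 220.29 T
  water: 4221.8(T − 92)
4442.1 T = 388406 − 18004 = 370402
T ≈ 83.38 °C — above 0 °C, consistent with complete melting.

T_f ≈ 83.4 °C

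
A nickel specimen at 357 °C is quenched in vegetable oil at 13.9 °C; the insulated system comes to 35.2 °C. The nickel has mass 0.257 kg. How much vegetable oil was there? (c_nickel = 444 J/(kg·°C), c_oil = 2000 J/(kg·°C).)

m ≈ 0.862 kg

Conservation of energy gives ΣQ = 0:
0.257×444×(35.2 − 357) + m×2000×(35.2 − 13.9) = 0
42600 m = 36720
m = 36720/42600 ≈ 0.862 kg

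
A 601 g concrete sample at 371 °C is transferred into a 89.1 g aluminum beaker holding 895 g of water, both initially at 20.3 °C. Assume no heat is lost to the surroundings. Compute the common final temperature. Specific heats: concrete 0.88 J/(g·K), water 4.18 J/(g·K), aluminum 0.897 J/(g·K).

Taking heat into each body as positive, Σ m c ΔT = 0:
601·0.88·(T − 371) + 895·4.18·(T − 20.3) + 89.1·0.897·(T − 20.3) = 0
528.88(T − 371) + 3741.1(T − 20.3) + 79.92(T − 20.3) = 0
4349.9 T = 273781
T = 273781 / 4349.9 = 62.9 °C

T_f ≈ 62.9 °C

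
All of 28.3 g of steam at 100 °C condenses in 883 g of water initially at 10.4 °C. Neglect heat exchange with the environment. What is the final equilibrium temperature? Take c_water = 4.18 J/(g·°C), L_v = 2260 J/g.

T_f ≈ 30.0 °C

Energy conservation, ΣQ = 0:
latent heat released on condensation: 28.3×2260 = 63958
  condensate cools 100→T: 28.3×4.18×(T − 100) = 118.29(T − 100)
  original water: 3690.9(T − 10.4)
3809.2 T = 63958 + 11829 + 38386 = 114173
T ≈ 29.97 °C, under the boiling point, so the assumption holds.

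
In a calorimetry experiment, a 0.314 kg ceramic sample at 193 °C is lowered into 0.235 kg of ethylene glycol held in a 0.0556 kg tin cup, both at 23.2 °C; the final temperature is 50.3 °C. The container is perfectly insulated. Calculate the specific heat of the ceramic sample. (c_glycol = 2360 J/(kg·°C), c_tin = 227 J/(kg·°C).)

c ≈ 343 J/(kg·°C)

Energy conservation, ΣQ = 0:
0.314×c×(50.3 − 193) + 0.235×2360×(50.3 − 23.2) + 0.0556×227×(50.3 − 23.2) = 0
-44.81 c = -15372
c = -15372/-44.81 ≈ 343.1 J/(kg·°C)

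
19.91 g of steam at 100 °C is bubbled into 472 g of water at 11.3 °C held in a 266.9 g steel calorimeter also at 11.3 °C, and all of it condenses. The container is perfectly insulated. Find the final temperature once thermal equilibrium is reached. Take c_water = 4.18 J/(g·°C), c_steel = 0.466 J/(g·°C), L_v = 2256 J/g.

T_f ≈ 35.3 °C

Sum of m c ΔT and latent-heat terms is zero:
condense steam: −19.91·2256 = −44917
  condensate cools 100→T: 19.91·4.18·(T − 100) = 83.22(T − 100)
  water warms: 472·4.18·(T − 11.3) = 1973(T − 11.3)
  cup: 124.38(T − 11.3)
2180.6 T = 44917 + 8322.4 + 23700 = 76939
T ≈ 35.28 °C (< 100 °C, so full condensation is consistent).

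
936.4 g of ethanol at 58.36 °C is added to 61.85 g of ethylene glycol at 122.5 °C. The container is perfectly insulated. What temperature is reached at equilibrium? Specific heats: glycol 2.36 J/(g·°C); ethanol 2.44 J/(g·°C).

|Q_glycol| = |Q_ethanol|:
61.85*2.36*(122.5 − T) = 936.4*2.44*(T − 58.36)
145.97(122.5 − T) = 2284.8(T − 58.36)
2430.8 T = 151223  ⇒  T ≈ 62.21 °C

T_f ≈ 62.2 °C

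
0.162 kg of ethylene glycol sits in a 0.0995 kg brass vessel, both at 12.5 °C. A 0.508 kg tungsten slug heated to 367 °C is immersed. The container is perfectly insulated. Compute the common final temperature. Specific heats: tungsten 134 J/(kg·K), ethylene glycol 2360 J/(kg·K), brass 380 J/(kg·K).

T_f ≈ 61.9 °C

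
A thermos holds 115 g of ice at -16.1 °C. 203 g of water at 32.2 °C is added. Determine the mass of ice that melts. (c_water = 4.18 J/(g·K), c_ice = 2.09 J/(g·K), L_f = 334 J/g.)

m_melted ≈ 70.2 g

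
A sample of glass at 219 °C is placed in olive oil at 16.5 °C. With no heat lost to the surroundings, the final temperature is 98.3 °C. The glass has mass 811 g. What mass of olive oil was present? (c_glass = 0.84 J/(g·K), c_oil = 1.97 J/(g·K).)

Heat lost by the glass = heat gained by the oil:
811·0.84·(219 − 98.3) = m·1.97·(98.3 − 16.5)
161.15 m = 82226  ⇒  m ≈ 510.3 g

m ≈ 510 g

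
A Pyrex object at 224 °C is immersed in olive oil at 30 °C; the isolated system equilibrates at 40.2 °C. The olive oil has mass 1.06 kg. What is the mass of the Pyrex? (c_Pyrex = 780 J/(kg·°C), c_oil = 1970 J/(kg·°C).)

Heat lost by the Pyrex = heat gained by the oil:
m×780×(224 − 40.2) = 1.06×1970×(40.2 − 30)
143364 m = 21300  ⇒  m ≈ 0.1486 kg

m ≈ 0.149 kg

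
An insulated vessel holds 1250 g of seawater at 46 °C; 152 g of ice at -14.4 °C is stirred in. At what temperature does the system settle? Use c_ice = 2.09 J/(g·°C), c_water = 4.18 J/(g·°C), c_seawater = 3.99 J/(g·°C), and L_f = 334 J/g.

Conservation of energy gives ΣQ = 0:
ice -14.4→0 °C: 152·2.09·14.4 = 4574.6; fusion: m_ice L_f = 152·334 = 50768; warm the meltwater: 635.36 T; seawater: 4987.5(T − 46)
5622.9 T = 229425 − 55343 = 174082
T ≈ 30.96 °C — above 0 °C, consistent with complete melting.

T_f ≈ 31.0 °C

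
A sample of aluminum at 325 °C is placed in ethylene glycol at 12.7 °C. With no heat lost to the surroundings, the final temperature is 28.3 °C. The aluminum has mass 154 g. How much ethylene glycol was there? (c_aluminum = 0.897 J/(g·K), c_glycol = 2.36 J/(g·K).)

m ≈ 1110 g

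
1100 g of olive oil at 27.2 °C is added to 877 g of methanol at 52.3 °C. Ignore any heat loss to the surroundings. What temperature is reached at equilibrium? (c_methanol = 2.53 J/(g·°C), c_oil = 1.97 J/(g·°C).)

T_f ≈ 39.9 °C

Set heat shed by the hot body equal to heat absorbed by the cold body:
877*2.53*(52.3 − T) = 1100*1.97*(T − 27.2)
2218.8(52.3 − T) = 2167(T − 27.2)
4385.8 T = 174986  ⇒  T ≈ 39.90 °C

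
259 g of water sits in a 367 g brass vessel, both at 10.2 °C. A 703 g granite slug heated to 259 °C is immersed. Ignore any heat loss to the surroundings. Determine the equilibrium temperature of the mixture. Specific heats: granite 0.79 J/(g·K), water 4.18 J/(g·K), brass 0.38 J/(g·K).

T_f = Σ m_i c_i T_i / Σ m_i c_i:
T_f = (555.37*259 + 1082.6*10.2 + 139.46*10.2) / (555.37 + 1082.6 + 139.46)
    = 156306 / 1777.4 ≈ 87.94 °C

T_f ≈ 87.9 °C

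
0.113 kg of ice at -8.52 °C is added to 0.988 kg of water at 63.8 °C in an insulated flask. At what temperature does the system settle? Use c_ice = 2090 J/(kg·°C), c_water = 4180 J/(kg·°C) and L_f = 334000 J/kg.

Setting the total heat transfer to zero:
ice -8.52→0 °C: 0.113×2090×8.52 = 2012.2
  fusion: m_ice L_f = 0.113×334000 = 37742
  warm the meltwater: 472.34 T
  water: 4129.8(T − 63.8)
4602.2 T = 263484 − 39754 = 223730
T ≈ 48.61 °C — above 0 °C, consistent with complete melting.

T_f ≈ 48.6 °C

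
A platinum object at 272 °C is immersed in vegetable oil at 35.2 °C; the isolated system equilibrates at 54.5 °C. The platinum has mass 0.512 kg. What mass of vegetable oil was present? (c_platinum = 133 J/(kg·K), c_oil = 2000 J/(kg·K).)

m ≈ 0.384 kg

Conservation of energy gives ΣQ = 0:
0.512·133·(54.5 − 272) + m·2000·(54.5 − 35.2) = 0
38600 m = 14811
m = 14811/38600 ≈ 0.3837 kg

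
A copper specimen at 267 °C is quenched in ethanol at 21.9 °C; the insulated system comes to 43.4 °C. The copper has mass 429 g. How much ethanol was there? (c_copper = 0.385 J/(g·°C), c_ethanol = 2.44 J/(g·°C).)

m ≈ 704 g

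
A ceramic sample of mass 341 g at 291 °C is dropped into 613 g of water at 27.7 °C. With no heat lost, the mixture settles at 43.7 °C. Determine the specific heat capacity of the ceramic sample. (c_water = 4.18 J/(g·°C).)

Energy conservation, ΣQ = 0:
341×c×(43.7 − 291) + 613×4.18×(43.7 − 27.7) = 0
-84329 c = -40997
c = -40997/-84329 ≈ 0.4862 J/(g·°C)

c ≈ 0.486 J/(g·°C)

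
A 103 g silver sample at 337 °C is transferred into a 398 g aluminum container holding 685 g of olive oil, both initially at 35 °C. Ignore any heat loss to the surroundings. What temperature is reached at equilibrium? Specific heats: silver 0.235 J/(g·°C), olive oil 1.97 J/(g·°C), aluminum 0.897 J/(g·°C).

T_f ≈ 39.2 °C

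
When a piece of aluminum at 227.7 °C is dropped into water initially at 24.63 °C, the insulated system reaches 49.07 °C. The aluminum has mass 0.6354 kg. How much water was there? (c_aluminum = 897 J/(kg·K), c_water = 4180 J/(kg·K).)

Heat lost by the aluminum = heat gained by the water:
0.6354×897×(227.7 − 49.07) = m×4180×(49.07 − 24.63)
102159 m = 101811  ⇒  m ≈ 0.9966 kg

m ≈ 0.997 kg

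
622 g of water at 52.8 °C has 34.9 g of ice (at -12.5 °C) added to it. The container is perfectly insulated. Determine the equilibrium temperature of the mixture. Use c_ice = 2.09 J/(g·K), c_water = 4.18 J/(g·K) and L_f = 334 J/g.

Taking heat into each body as positive, Σ m c ΔT = 0:
warm ice to 0 °C: 34.9·2.09·(0 − (-12.5)) = 911.76
  latent heat to melt: 34.9·334 = 11657
  warm the meltwater: 145.88 T
  water: 2600(T − 52.8)
2745.8 T = 137278 − 12568 = 124710
T ≈ 45.42 °C. Since T > 0 °C, the all-ice-melts assumption holds.

T_f ≈ 45.4 °C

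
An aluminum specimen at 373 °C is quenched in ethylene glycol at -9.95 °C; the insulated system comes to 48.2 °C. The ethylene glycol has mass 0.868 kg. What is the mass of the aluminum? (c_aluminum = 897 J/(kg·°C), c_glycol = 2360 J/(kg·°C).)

m ≈ 0.409 kg

Heat lost by the aluminum = heat gained by the glycol:
m·897·(373 − 48.2) = 0.868·2360·(48.2 − (-9.95))
291346 m = 119119  ⇒  m ≈ 0.4089 kg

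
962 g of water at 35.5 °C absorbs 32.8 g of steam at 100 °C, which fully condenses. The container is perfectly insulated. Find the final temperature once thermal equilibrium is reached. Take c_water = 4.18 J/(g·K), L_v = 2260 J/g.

Heat gained plus heat lost sum to zero:
latent heat released on condensation: 32.8×2260 = 74128; condensate cools 100→T: 32.8×4.18×(T − 100) = 137.1(T − 100); water warms: 962×4.18×(T − 35.5) = 4021.2(T − 35.5)
4158.3 T = 74128 + 13710 + 142751 = 230590
T ≈ 55.45 °C, under the boiling point, so the assumption holds.

T_f ≈ 55.5 °C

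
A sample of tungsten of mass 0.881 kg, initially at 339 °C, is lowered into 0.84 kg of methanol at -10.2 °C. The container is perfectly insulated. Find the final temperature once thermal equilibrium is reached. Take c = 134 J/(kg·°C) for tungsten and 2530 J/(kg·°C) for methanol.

T_f ≈ 8.2 °C

Set heat shed by the hot body equal to heat absorbed by the cold body:
0.881·134·(339 − T) = 0.84·2530·(T − (-10.2))
118.05(339 − T) = 2125.2(T − (-10.2))
2243.3 T = 18343  ⇒  T ≈ 8.18 °C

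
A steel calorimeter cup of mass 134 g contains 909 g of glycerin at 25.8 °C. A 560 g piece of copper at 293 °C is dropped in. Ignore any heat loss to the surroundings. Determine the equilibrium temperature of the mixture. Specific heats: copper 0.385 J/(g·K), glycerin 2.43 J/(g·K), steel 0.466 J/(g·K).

T_f ≈ 49.0 °C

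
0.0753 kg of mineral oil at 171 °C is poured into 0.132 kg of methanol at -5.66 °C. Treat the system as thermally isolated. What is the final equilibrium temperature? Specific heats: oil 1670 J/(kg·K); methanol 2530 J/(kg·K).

Taking heat into each body as positive, Σ m c ΔT = 0:
0.0753*1670*(T − 171) + 0.132*2530*(T − (-5.66)) = 0
(125.75 + 333.96) T = 125.75*171 + 333.96*(-5.66)
T = 19613/459.71 ≈ 42.66 °C

T_f ≈ 42.7 °C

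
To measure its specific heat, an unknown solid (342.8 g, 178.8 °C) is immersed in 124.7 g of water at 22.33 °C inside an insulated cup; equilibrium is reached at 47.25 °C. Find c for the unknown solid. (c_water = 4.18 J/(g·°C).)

Heat lost by the unknown solid = heat gained by the water:
342.8×c×(178.8 − 47.25) = 124.7×4.18×(47.25 − 22.33)
45095 c = 12989  ⇒  c ≈ 0.288 J/(g·°C)

c ≈ 0.288 J/(g·°C)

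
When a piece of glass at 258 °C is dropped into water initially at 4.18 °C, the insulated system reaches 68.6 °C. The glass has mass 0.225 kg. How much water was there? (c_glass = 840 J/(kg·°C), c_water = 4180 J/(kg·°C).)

m ≈ 0.133 kg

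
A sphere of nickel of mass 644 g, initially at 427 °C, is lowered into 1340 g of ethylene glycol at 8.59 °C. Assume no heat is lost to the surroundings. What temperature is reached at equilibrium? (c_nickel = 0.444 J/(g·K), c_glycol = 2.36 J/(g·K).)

With ΣQ=0 the equilibrium temperature is the m·c-weighted mean:
T_f = (285.94×427 + 3162.4×8.59) / (285.94 + 3162.4)
    = 149260 / 3448.3 ≈ 43.28 °C

T_f ≈ 43.3 °C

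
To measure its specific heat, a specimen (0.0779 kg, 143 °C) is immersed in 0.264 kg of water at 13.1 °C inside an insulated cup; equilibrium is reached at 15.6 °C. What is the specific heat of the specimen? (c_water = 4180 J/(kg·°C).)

c ≈ 278 J/(kg·°C)

Heat lost by the specimen = heat gained by the water:
0.0779·c·(143 − 15.6) = 0.264·4180·(15.6 − 13.1)
9.924 c = 2758.8  ⇒  c ≈ 278 J/(kg·°C)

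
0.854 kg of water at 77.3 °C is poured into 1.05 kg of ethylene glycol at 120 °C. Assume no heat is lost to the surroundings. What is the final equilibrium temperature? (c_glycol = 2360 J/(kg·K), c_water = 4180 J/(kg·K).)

T_f ≈ 94.8 °C

Energy conservation, ΣQ = 0:
1.05×2360×(T − 120) + 0.854×4180×(T − 77.3) = 0
(2478 + 3569.7) T = 2478×120 + 3569.7×77.3
T = 573299 / 6047.7 = 94.8 °C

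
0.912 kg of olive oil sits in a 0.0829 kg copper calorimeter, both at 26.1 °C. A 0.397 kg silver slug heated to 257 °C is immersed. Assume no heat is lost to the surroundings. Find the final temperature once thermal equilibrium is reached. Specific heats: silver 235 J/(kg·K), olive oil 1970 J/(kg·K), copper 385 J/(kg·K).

T_f ≈ 37.3 °C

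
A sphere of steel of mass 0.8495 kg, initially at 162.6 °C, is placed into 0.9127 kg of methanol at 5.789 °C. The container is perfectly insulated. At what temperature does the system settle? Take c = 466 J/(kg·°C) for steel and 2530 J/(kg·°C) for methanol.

Let T be the final temperature. ΣQ_i = 0:
0.8495*466*(T − 162.6) + 0.9127*2530*(T − 5.789) = 0
395.87(T − 162.6) + 2309.1(T − 5.789) = 0
2705 T = 77736
T ≈ 28.74 °C

T_f ≈ 28.7 °C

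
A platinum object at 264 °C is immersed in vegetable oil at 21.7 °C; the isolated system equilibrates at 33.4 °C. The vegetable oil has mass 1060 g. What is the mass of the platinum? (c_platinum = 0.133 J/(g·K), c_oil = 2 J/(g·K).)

m ≈ 809 g

Conservation of energy gives ΣQ = 0:
m·0.133·(33.4 − 264) + 1060·2·(33.4 − 21.7) = 0
-30.67 m = -24804
m = -24804/-30.67 ≈ 808.7 g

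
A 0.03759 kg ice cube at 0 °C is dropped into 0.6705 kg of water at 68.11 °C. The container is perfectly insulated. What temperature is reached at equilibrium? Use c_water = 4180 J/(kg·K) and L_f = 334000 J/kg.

T_f ≈ 60.3 °C

Conservation of energy gives ΣQ = 0:
melt ice: 0.03759×334000 = 12555; warm the meltwater: 157.13 T; water cools: 0.6705×4180×(T − 68.11) = 2802.7(T − 68.11)
2959.8 T = 190891 − 12555 = 178336
T ≈ 60.25 °C — above 0 °C, consistent with complete melting.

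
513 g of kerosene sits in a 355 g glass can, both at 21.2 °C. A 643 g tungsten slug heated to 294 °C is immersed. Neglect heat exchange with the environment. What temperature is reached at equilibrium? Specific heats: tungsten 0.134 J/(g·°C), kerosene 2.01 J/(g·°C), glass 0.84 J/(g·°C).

Taking heat into each body as positive, Σ m c ΔT = 0:
643×0.134×(T − 294) + 513×2.01×(T − 21.2) + 355×0.84×(T − 21.2) = 0
1415.5 T = 53513
T = 53513 / 1415.5 = 37.8 °C

T_f ≈ 37.8 °C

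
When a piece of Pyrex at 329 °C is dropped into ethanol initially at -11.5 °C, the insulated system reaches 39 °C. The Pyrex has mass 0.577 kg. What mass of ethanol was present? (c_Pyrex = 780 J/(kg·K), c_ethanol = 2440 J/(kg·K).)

m ≈ 1.06 kg

Heat lost by the Pyrex = heat gained by the ethanol:
0.577·780·(329 − 39) = m·2440·(39 − (-11.5))
123220 m = 130517  ⇒  m ≈ 1.059 kg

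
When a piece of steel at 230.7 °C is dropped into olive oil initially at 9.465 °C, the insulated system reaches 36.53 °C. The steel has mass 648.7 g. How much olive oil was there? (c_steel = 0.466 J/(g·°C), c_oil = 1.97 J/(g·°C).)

m ≈ 1100 g

Heat lost by the steel = heat gained by the oil:
648.7×0.466×(230.7 − 36.53) = m×1.97×(36.53 − 9.465)
53.32 m = 58696  ⇒  m ≈ 1101 g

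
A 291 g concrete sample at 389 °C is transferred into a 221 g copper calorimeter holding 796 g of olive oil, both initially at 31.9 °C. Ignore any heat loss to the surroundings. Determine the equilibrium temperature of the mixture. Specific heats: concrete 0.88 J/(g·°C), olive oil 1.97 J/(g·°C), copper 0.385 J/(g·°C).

T_f ≈ 79.8 °C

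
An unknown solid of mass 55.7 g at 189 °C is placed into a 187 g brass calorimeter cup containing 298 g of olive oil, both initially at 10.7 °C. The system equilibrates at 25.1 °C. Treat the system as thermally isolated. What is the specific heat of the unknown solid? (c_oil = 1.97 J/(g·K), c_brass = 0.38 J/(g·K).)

Let T be the final temperature. ΣQ_i = 0:
55.7×c×(25.1 − 189) + 298×1.97×(25.1 − 10.7) + 187×0.38×(25.1 − 10.7) = 0
-9129.2 c = -9476.9
c = -9476.9/-9129.2 ≈ 1.038 J/(g·K)

c ≈ 1.04 J/(g·K)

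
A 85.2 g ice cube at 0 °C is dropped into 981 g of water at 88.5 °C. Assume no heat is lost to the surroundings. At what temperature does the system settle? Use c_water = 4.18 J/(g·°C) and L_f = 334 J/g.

T_f ≈ 75.0 °C

Setting the total heat transfer to zero:
melt ice: 85.2·334 = 28457
  warm the meltwater: 356.14 T
  water: 4100.6(T − 88.5)
4456.7 T = 362901 − 28457 = 334445
T ≈ 75.04 °C (positive, so assuming full melt was valid).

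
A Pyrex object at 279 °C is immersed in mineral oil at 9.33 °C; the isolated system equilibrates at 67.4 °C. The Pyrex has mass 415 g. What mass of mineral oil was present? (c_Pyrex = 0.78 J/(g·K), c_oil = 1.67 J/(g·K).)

|Q_Pyrex| = |Q_oil|:
415×0.78×(279 − 67.4) = m×1.67×(67.4 − 9.33)
96.98 m = 68495  ⇒  m ≈ 706.3 g

m ≈ 706 g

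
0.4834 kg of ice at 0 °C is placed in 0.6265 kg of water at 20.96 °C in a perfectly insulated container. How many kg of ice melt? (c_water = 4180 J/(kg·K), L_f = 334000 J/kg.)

m_melted ≈ 0.164 kg

Cooling the water to 0 °C releases 0.6265·4180·20.96 = 54889 J.
Fully melting the ice requires m_ice L_f = 0.4834·334000 = 161456 J.
Since 54889 < 161456 J, not all the ice melts; equilibrium is at 0 °C.
m_melt = 54889 / L_f = 0.1643 kg.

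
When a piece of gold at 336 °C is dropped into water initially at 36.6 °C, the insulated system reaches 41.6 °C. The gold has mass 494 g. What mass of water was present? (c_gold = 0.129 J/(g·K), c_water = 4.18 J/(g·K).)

m ≈ 898 g

|Q_gold| = |Q_water|:
494×0.129×(336 − 41.6) = m×4.18×(41.6 − 36.6)
20.9 m = 18761  ⇒  m ≈ 897.7 g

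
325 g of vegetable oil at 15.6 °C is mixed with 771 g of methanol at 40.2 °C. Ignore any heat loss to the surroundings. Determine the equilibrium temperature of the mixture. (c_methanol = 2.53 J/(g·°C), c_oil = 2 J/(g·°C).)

Net heat exchanged in the isolated system is zero:
771·2.53·(T − 40.2) + 325·2·(T − 15.6) = 0
(1950.6 + 650) T = 1950.6·40.2 + 650·15.6
T ≈ 34.05 °C

T_f ≈ 34.1 °C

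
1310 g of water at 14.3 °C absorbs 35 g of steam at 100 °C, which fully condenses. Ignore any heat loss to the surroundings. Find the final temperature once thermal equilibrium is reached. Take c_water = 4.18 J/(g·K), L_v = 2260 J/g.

T_f ≈ 30.6 °C

Sum of m c ΔT and latent-heat terms is zero:
steam→water at 100 °C releases m L_v = 35×2260 = 79100; condensed water 100 °C→T: 146.3(T − 100); original water: 5475.8(T − 14.3)
5622.1 T = 79100 + 14630 + 78304 = 172034
T ≈ 30.60 °C — below 100 °C, confirming all the steam condensed.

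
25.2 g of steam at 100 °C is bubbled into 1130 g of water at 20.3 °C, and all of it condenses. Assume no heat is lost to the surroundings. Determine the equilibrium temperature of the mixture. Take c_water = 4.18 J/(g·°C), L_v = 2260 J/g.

T_f ≈ 33.8 °C

Taking heat into each body as positive, Σ m c ΔT = 0:
latent heat released on condensation: 25.2×2260 = 56952; condensed water 100 °C→T: 105.34(T − 100); original water: 4723.4(T − 20.3)
4828.7 T = 56952 + 10534 + 95885 = 163371
T ≈ 33.83 °C — below 100 °C, confirming all the steam condensed.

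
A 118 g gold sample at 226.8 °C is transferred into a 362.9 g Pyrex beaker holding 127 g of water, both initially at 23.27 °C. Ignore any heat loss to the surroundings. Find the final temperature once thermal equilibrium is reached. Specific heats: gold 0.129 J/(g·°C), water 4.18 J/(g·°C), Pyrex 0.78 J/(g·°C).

T_f ≈ 27.0 °C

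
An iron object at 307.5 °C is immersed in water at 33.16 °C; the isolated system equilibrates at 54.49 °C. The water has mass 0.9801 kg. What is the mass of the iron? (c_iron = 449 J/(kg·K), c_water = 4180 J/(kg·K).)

m ≈ 0.769 kg

|Q_iron| = |Q_water|:
m×449×(307.5 − 54.49) = 0.9801×4180×(54.49 − 33.16)
113601 m = 87385  ⇒  m ≈ 0.7692 kg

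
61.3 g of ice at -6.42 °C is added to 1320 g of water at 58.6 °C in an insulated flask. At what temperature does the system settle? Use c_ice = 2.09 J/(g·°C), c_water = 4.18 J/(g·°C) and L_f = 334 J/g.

T_f ≈ 52.3 °C

Heat gained plus heat lost sum to zero:
warm ice to 0 °C: 61.3·2.09·(0 − (-6.42)) = 822.51
  latent heat to melt: 61.3·334 = 20474
  meltwater 0→T: 61.3·4.18·T = 256.23 T
  water: 5517.6(T − 58.6)
5773.8 T = 323331 − 21297 = 302035
T ≈ 52.31 °C. Since T > 0 °C, the all-ice-melts assumption holds.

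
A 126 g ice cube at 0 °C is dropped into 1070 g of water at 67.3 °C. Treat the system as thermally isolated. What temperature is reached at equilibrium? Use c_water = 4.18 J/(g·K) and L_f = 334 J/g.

Taking heat into each body as positive, Σ m c ΔT = 0:
latent heat to melt: 126·334 = 42084; meltwater 0→T: 126·4.18·T = 526.68 T; water cools: 1070·4.18·(T − 67.3) = 4472.6(T − 67.3)
4999.3 T = 301006 − 42084 = 258922
T ≈ 51.79 °C. Since T > 0 °C, the all-ice-melts assumption holds.

T_f ≈ 51.8 °C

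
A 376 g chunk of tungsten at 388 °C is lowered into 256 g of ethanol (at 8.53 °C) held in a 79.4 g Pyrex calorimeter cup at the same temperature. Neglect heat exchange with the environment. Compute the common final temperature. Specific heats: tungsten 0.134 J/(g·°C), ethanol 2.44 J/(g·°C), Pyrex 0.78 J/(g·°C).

T_f ≈ 34.5 °C

Net heat exchanged in the isolated system is zero:
376×0.134×(T − 388) + 256×2.44×(T − 8.53) + 79.4×0.78×(T − 8.53) = 0
50.38(T − 388) + 624.64(T − 8.53) + 61.93(T − 8.53) = 0
(50.38 + 624.64 + 61.93) T = 50.38×388 + 624.64×8.53 + 61.93×8.53
T ≈ 34.47 °C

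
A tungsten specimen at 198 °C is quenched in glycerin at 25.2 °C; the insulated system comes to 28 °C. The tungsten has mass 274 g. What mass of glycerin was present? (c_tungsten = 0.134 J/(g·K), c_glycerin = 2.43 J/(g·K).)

Conservation of energy gives ΣQ = 0:
274×0.134×(28 − 198) + m×2.43×(28 − 25.2) = 0
6.804 m = 6241.7
m = 6241.7/6.804 ≈ 917.4 g

m ≈ 917 g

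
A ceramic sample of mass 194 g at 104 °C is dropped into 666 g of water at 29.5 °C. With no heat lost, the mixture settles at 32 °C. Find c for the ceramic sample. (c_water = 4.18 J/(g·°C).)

Setting the total heat transfer to zero:
194·c·(32 − 104) + 666·4.18·(32 − 29.5) = 0
-13968 c = -6959.7
c = -6959.7/-13968 ≈ 0.4983 J/(g·°C)

c ≈ 0.498 J/(g·°C)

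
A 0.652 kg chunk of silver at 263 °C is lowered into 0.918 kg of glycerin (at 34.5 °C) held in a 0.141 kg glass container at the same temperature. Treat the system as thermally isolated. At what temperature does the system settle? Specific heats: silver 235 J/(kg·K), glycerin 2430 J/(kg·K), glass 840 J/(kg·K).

Energy conservation, ΣQ = 0:
0.652*235*(T − 263) + 0.918*2430*(T − 34.5) + 0.141*840*(T − 34.5) = 0
153.22(T − 263) + 2230.7(T − 34.5) + 118.44(T − 34.5) = 0
(153.22 + 2230.7 + 118.44) T = 153.22*263 + 2230.7*34.5 + 118.44*34.5
T = 121344/2502.4 ≈ 48.49 °C

T_f ≈ 48.5 °C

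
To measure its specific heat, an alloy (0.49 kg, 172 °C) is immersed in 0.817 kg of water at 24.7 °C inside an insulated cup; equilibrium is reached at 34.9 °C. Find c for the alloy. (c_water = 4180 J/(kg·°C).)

c ≈ 519 J/(kg·°C)

m_s c (T_s − T_f) = m_water c_water (T_f − T_0):
0.49×c×(172 − 34.9) = 0.817×4180×(34.9 − 24.7)
67.18 c = 34834  ⇒  c ≈ 518.5 J/(kg·°C)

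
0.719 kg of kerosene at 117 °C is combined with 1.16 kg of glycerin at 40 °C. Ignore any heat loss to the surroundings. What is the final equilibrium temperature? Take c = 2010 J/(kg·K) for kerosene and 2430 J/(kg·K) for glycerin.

T_f ≈ 66.1 °C

Conservation of energy gives ΣQ = 0:
0.719·2010·(T − 117) + 1.16·2430·(T − 40) = 0
4264 T = 281839
T = 281839/4264 ≈ 66.10 °C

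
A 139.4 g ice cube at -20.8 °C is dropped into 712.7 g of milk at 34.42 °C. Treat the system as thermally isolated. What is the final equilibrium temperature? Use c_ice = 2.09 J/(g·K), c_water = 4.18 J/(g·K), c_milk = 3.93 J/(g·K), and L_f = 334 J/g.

Heat gained plus heat lost sum to zero:
ice -20.8→0 °C: 139.4×2.09×20.8 = 6060; melt ice: 139.4×334 = 46560; meltwater 0→T: 139.4×4.18×T = 582.69 T; milk cools: 712.7×3.93×(T − 34.42) = 2800.9(T − 34.42)
3383.6 T = 96407 − 52620 = 43788
T ≈ 12.94 °C. Since T > 0 °C, the all-ice-melts assumption holds.

T_f ≈ 12.9 °C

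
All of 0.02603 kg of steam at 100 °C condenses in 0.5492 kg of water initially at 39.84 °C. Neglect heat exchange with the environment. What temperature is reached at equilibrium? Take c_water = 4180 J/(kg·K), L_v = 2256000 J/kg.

Energy balance with sensible and latent terms:
condense steam: −0.02603·2256000 = −58724
  condensed water 100 °C→T: 108.81(T − 100)
  water warms: 0.5492·4180·(T − 39.84) = 2295.7(T − 39.84)
2404.5 T = 58724 + 10881 + 91459 = 161063
T ≈ 66.99 °C, under the boiling point, so the assumption holds.

T_f ≈ 67.0 °C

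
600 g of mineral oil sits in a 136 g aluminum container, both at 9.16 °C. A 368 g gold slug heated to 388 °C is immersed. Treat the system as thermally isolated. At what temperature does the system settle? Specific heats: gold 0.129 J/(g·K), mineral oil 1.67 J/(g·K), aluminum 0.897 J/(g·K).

T_f ≈ 24.5 °C

Setting the total heat transfer to zero:
368×0.129×(T − 388) + 600×1.67×(T − 9.16) + 136×0.897×(T − 9.16) = 0
(47.47 + 1002 + 121.99) T = 47.47×388 + 1002×9.16 + 121.99×9.16
T = 28715 / 1171.5 = 24.5 °C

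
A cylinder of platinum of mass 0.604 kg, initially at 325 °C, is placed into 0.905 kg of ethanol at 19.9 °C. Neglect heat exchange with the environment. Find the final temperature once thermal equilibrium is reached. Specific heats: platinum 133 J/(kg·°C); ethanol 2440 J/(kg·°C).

T_f ≈ 30.6 °C

Taking heat into each body as positive, Σ m c ΔT = 0:
0.604·133·(T − 325) + 0.905·2440·(T − 19.9) = 0
80.33(T − 325) + 2208.2(T − 19.9) = 0
(80.33 + 2208.2) T = 80.33·325 + 2208.2·19.9
T ≈ 30.61 °C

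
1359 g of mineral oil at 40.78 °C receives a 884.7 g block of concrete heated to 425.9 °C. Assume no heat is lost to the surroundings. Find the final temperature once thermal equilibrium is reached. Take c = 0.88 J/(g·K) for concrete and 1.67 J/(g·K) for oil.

T_f ≈ 139.1 °C

Heat gained plus heat lost sum to zero:
884.7*0.88*(T − 425.9) + 1359*1.67*(T − 40.78) = 0
778.54(T − 425.9) + 2269.5(T − 40.78) = 0
(778.54 + 2269.5) T = 778.54*425.9 + 2269.5*40.78
T = 424130/3048.1 ≈ 139.15 °C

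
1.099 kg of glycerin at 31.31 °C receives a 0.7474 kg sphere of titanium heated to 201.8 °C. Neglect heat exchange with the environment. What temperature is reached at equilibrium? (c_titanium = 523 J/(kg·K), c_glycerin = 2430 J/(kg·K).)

Heat lost by the titanium equals heat gained by the glycerin:
0.7474×523×(201.8 − T) = 1.099×2430×(T − 31.31)
390.89(201.8 − T) = 2670.6(T − 31.31)
3061.5 T = 162497  ⇒  T ≈ 53.08 °C

T_f ≈ 53.1 °C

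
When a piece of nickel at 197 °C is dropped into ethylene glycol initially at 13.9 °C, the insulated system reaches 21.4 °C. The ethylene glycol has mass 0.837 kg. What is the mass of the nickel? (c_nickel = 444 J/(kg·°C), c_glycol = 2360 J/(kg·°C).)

m ≈ 0.19 kg

|Q_nickel| = |Q_glycol|:
m·444·(197 − 21.4) = 0.837·2360·(21.4 − 13.9)
77966 m = 14815  ⇒  m ≈ 0.19 kg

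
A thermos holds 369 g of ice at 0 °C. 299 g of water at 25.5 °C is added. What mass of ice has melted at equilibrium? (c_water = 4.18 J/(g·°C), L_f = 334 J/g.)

m_melted ≈ 95.4 g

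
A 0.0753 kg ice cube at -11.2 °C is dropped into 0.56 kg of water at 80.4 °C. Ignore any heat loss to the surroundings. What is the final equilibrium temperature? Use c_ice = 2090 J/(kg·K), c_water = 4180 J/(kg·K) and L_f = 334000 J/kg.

T_f ≈ 60.7 °C

Sum of m c ΔT and latent-heat terms is zero:
ice -11.2→0 °C: 0.0753·2090·11.2 = 1762.6
  fusion: m_ice L_f = 0.0753·334000 = 25150
  warm the meltwater: 314.75 T
  water: 2340.8(T − 80.4)
2655.6 T = 188200 − 26913 = 161287
T ≈ 60.74 °C. Since T > 0 °C, the all-ice-melts assumption holds.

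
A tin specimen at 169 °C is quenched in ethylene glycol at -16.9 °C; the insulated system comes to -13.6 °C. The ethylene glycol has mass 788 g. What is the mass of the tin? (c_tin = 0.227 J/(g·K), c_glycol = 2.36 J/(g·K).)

Heat lost by the tin = heat gained by the glycol:
m·0.227·(169 − -13.6) = 788·2.36·(-13.6 − (-16.9))
41.45 m = 6136.9  ⇒  m ≈ 148.1 g

m ≈ 148 g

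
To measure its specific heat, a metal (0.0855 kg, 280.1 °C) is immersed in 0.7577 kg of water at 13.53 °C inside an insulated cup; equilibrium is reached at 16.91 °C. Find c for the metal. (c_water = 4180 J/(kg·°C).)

Energy conservation, ΣQ = 0:
0.0855·c·(16.91 − 280.1) + 0.7577·4180·(16.91 − 13.53) = 0
-22.5 c = -10705
c = -10705/-22.5 ≈ 475.7 J/(kg·°C)

c ≈ 476 J/(kg·°C)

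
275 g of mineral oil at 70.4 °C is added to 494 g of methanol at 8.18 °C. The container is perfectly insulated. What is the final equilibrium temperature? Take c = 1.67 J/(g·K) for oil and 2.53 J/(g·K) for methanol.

|Q_oil| = |Q_methanol|:
275×1.67×(70.4 − T) = 494×2.53×(T − 8.18)
459.25(70.4 − T) = 1249.8(T − 8.18)
1709.1 T = 42555  ⇒  T ≈ 24.90 °C

T_f ≈ 24.9 °C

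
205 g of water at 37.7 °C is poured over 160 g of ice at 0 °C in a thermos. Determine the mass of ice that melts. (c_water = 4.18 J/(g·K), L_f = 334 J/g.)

m_melted ≈ 96.7 g

Water can give up m c ΔT = 205·4.18·37.7 = 32305 J before reaching 0 °C.
Fully melting the ice requires m_ice L_f = 160·334 = 53440 J.
That's not enough to melt it all — equilibrium is at 0 °C with ice remaining.
Mass melted = 32305/334 ≈ 96.72 g.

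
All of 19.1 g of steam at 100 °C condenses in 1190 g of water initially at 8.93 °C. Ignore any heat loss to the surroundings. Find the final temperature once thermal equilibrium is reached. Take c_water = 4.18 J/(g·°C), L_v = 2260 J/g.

T_f ≈ 18.9 °C

Let T be the final temperature. ΣQ_i = 0:
steam→water at 100 °C releases m L_v = 19.1·2260 = 43166; condensate cools 100→T: 19.1·4.18·(T − 100) = 79.84(T − 100); original water: 4974.2(T − 8.93)
5054 T = 43166 + 7983.8 + 44420 = 95569
T ≈ 18.91 °C, under the boiling point, so the assumption holds.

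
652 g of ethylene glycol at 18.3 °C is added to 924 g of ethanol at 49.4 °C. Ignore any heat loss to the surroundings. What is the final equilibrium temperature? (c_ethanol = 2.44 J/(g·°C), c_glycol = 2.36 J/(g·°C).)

Set heat shed by the hot body equal to heat absorbed by the cold body:
924×2.44×(49.4 − T) = 652×2.36×(T − 18.3)
2254.6(49.4 − T) = 1538.7(T − 18.3)
3793.3 T = 139534  ⇒  T ≈ 36.78 °C

T_f ≈ 36.8 °C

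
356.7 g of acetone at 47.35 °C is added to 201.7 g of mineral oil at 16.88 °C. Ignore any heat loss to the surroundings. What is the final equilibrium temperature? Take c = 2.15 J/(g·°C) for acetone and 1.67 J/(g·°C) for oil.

Conservation of energy gives ΣQ = 0:
356.7×2.15×(T − 47.35) + 201.7×1.67×(T − 16.88) = 0
766.9(T − 47.35) + 336.84(T − 16.88) = 0
(766.9 + 336.84) T = 766.9×47.35 + 336.84×16.88
T = 41999 / 1103.7 = 38.1 °C

T_f ≈ 38.1 °C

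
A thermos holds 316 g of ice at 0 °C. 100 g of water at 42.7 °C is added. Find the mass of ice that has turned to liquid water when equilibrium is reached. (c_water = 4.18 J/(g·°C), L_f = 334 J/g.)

m_melted ≈ 53.4 g

Heat available from the water dropping to 0 °C: 100×4.18×42.7 = 17849 J.
To melt every bit of ice: 316×334 = 105544 J.
Since 17849 < 105544 J, not all the ice melts; equilibrium is at 0 °C.
m_melted×334 = 17849  ⇒  m_melted ≈ 53.44 g.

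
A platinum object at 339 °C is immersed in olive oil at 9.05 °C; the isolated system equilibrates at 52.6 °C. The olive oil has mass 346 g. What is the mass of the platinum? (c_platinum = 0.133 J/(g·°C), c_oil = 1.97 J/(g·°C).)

m ≈ 779 g

|Q_platinum| = |Q_oil|:
m·0.133·(339 − 52.6) = 346·1.97·(52.6 − 9.05)
38.09 m = 29685  ⇒  m ≈ 779.3 g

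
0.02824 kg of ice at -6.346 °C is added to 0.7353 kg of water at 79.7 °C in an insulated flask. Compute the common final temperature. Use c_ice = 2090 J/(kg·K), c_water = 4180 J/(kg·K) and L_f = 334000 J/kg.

T_f ≈ 73.7 °C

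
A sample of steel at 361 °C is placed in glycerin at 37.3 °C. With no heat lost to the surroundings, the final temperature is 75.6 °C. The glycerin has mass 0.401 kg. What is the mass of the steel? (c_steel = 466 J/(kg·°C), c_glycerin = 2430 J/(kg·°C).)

m ≈ 0.281 kg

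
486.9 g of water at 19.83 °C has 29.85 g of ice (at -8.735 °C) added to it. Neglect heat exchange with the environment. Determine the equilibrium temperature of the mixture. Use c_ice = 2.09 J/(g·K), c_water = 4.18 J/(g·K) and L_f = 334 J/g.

T_f ≈ 13.8 °C

Heat gained plus heat lost sum to zero:
warm ice to 0 °C: 29.85·2.09·(0 − (-8.735)) = 544.95
  fusion: m_ice L_f = 29.85·334 = 9969.9
  warm the meltwater: 124.77 T
  water cools: 486.9·4.18·(T − 19.83) = 2035.2(T − 19.83)
2160 T = 40359 − 10515 = 29844
T ≈ 13.82 °C — above 0 °C, consistent with complete melting.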